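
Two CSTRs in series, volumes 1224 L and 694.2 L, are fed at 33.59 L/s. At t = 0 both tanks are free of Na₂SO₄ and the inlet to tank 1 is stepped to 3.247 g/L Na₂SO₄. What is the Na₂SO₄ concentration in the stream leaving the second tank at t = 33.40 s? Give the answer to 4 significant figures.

Time constants: τᵢ = Vᵢ/Q for each well-mixed tank.
τ₁ = 1224/33.59 = 36.4394 s; τ₂ = 694.2/33.59 = 20.6669 s.
Tank 1: C₁ = C_in(1 − e^(−t/τ₁)). Tank 2 (τ₁ ≠ τ₂): C₂ = C_in[1 − (τ₁ e^(−t/τ₁) − τ₂ e^(−t/τ₂))/(τ₁ − τ₂)].
At t = 33.40: e^(−t/τ₁) = 0.399880, e^(−t/τ₂) = 0.198669.
C₂ = 3.247·[1 − (36.4394·0.399880 − 20.6669·0.198669)/(15.7726)] = 3.247·0.336472 = 1.09252 g/L.

1.093 g/L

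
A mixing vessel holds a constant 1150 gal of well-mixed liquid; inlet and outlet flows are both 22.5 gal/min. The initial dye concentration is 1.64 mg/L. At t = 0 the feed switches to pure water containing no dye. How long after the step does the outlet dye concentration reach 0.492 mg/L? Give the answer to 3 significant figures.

Species balance: V dC/dt = Q(C_in − C) ⇒ τ = V/Q = 51.111 min.
C(t) = C_in + (C₀ − C_in) e^(−t/τ). Set C = 0.492 and solve for t:
e^(−t/τ) = (C − C_in)/(C₀ − C_in) = (0.492 − 0)/(1.64 − 0) = 0.30000
t = −τ ln(…) = 51.111 × 1.2040 = 61.536 min.

61.5 min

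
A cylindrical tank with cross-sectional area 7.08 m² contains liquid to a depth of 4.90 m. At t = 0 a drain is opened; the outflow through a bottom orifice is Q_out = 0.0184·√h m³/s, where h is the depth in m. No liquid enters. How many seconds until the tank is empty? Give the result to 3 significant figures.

1700 s

A dh/dt = −Q_out = −0.0184 √h.
This is separable: 2 d(√h)/dt = −0.0184/A, so √h = √h₀ − (0.0184/(2A)) t.
Tank is empty when √h = 0: t_empty = 2A√h₀/0.0184.
t_empty = 2·7.08·√4.90/0.0184 = 14.160·2.2136/0.0184 = 1703.5 s.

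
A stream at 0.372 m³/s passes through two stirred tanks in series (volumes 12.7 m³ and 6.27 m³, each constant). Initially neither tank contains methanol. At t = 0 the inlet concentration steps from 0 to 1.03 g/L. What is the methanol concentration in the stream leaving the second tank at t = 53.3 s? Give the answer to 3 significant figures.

Species balance on tank i: dCᵢ/dt = (Cᵢ₋₁ − Cᵢ)/τᵢ with τᵢ = Vᵢ/Q.
τ₁ = 12.7/0.372 = 34.140 s; τ₂ = 6.27/0.372 = 16.855 s.
Solving the cascade with C₁(0)=C₂(0)=0 gives C₂(t) = C_in[1 − (τ₁ e^(−t/τ₁) − τ₂ e^(−t/τ₂))/(τ₁ − τ₂)].
At t = 53.3: e^(−t/τ₁) = 0.20988, e^(−t/τ₂) = 0.042328.
C₂ = 1.03·[1 − (34.140·0.20988 − 16.855·0.042328)/(17.285)] = 1.03·0.62674 = 0.64554 g/L.

0.646 g/L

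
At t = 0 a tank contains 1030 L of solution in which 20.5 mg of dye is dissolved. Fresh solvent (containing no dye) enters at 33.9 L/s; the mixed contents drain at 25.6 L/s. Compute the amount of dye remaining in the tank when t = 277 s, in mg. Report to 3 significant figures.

0.550 mg

Let m(t) be the amount of dye. Volume: V(t) = V₀ + (Q_in − Q_out) t = 1030 + 8.3000 t; V(277) = 3329.1 L.
No dye enters, so dm/dt = −Q_out · (m/V).
Separate: dm/m = −Q_out dt/V(t) ⇒ ln(m/m₀) = −(Q_out/(Q_in−Q_out)) ln(V/V₀).
m = m₀ (V₀/V)^(Q_out/(Q_in−Q_out)) = 20.5 × (1030/3329.1)^(3.0843) = 0.54994 mg.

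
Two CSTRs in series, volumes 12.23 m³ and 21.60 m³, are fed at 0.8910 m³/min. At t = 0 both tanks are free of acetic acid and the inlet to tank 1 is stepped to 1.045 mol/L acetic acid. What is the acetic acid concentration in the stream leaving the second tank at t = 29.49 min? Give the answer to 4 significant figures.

0.4904 mol/L

Species balance on tank i: dCᵢ/dt = (Cᵢ₋₁ − Cᵢ)/τᵢ with τᵢ = Vᵢ/Q.
τ₁ = 12.23/0.8910 = 13.7262 min; τ₂ = 21.60/0.8910 = 24.2424 min.
Solving the cascade with C₁(0)=C₂(0)=0 gives C₂(t) = C_in[1 − (τ₁ e^(−t/τ₁) − τ₂ e^(−t/τ₂))/(τ₁ − τ₂)].
At t = 29.49: e^(−t/τ₁) = 0.116664, e^(−t/τ₂) = 0.296276.
C₂ = 1.045·[1 − (13.7262·0.116664 − 24.2424·0.296276)/(-10.5163)] = 1.045·0.469289 = 0.490407 mol/L.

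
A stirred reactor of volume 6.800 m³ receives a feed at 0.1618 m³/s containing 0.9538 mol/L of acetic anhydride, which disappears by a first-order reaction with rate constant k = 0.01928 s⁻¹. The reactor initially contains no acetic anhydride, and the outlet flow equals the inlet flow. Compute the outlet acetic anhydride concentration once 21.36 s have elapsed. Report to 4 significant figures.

V dC/dt = Q(C_in − C) − k V C.
This is linear with rate a = Q/V + k = 0.0430741 s⁻¹.
C_ss = Q C_in/(Q + kV) = 0.526879 mol/L; C(t) = C_ss + (C₀ − C_ss) e^(−a t).
C(21.36) = 0.526879 + (-0.526879)·e^(−0.0430741·21.36) = 0.526879 + (-0.526879)·0.398494 = 0.316921 mol/L.

0.3169 mol/L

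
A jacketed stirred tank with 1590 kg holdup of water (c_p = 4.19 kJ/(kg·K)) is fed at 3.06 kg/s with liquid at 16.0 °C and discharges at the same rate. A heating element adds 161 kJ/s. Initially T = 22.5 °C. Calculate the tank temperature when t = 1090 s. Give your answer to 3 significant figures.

M c_p dT/dt = ṁ c_p (T_in − T) + Q̇.
Rearrange: dT/dt = (T_ss − T)/τ with τ = M/ṁ = 519.61 s and T_ss = T_in + Q̇/(ṁ c_p) = 28.557 °C.
Integrating: T(t) = T_ss + (T₀ − T_ss) e^(−t/τ).
T(1090) = 28.557 + (-6.0571)·e^(−1090/519.61) = 28.557 + (-6.0571)·0.12273 = 27.814 °C.

27.8 °C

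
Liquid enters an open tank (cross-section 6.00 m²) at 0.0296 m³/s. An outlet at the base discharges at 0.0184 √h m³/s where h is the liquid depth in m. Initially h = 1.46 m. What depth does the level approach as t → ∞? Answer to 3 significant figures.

A dh/dt = Q_in − 0.0184 √h. Steady state requires inflow = outflow:
Q_in = 0.0184 √h_ss ⇒ √h_ss = 0.0296/0.0184 = 1.6087.
h_ss = 1.6087² = 2.5879 m. (Since h₀ = 1.46 m < h_ss, the level will rise toward this value.)

2.59 m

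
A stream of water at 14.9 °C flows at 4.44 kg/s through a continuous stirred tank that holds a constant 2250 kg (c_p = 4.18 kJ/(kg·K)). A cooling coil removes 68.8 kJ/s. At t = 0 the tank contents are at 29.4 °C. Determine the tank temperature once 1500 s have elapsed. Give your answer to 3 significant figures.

M c_p dT/dt = ṁ c_p (T_in − T) − Q̇.
Rearrange: dT/dt = (T_ss − T)/τ with τ = M/ṁ = 506.76 s and T_ss = T_in − Q̇/(ṁ c_p) = 11.193 °C.
T approaches T_ss exponentially: T(t) = T_ss + (T₀ − T_ss) e^(−t/τ).
T(1500) = 11.193 + (18.207)·e^(−1500/506.76) = 11.193 + (18.207)·0.051819 = 12.136 °C.

12.1 °C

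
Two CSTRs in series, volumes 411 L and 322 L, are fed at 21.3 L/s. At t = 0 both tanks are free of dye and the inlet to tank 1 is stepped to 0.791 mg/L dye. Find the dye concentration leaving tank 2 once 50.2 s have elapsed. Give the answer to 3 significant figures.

0.624 mg/L

Each tank obeys Vᵢ dCᵢ/dt = Q(Cᵢ₋₁ − Cᵢ), so τᵢ = Vᵢ/Q.
τ₁ = 411/21.3 = 19.296 s; τ₂ = 322/21.3 = 15.117 s.
Tank 1: C₁ = C_in(1 − e^(−t/τ₁)). Tank 2 (τ₁ ≠ τ₂): C₂ = C_in[1 − (τ₁ e^(−t/τ₁) − τ₂ e^(−t/τ₂))/(τ₁ − τ₂)].
At t = 50.2: e^(−t/τ₁) = 0.074154, e^(−t/τ₂) = 0.036128.
C₂ = 0.791·[1 − (19.296·0.074154 − 15.117·0.036128)/(4.1784)] = 0.791·0.78827 = 0.62352 mg/L.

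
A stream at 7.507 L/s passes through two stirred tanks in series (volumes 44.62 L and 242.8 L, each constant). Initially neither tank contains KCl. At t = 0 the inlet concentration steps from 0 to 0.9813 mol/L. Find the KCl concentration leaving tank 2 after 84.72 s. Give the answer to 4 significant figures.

Time constants: τᵢ = Vᵢ/Q for each well-mixed tank.
τ₁ = 44.62/7.507 = 5.94379 s; τ₂ = 242.8/7.507 = 32.3431 s.
Solving the cascade with C₁(0)=C₂(0)=0 gives C₂(t) = C_in[1 − (τ₁ e^(−t/τ₁) − τ₂ e^(−t/τ₂))/(τ₁ − τ₂)].
At t = 84.72: e^(−t/τ₁) = 6.45306e-07, e^(−t/τ₂) = 0.0728457.
C₂ = 0.9813·[1 − (5.94379·6.45306e-07 − 32.3431·0.0728457)/(-26.3994)] = 0.9813·0.910753 = 0.893722 mol/L.

0.8937 mol/L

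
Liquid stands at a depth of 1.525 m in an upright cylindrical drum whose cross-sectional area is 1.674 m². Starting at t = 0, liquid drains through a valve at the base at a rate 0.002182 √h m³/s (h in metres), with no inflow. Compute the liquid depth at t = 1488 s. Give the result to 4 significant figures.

0.07029 m

A dh/dt = −Q_out = −0.002182 √h.
Separate and integrate: 2(√h − √h₀) = −(0.002182/A) t.
√h = √1.525 − 0.002182·1488/(2·1.674) = 1.23491 − 0.969778 = 0.265131.
h = 0.265131² = 0.0702945 m.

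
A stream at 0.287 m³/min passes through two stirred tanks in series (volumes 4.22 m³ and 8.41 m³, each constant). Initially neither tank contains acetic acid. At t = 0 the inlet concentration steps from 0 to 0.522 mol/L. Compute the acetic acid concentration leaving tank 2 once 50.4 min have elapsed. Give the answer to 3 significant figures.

0.351 mol/L

Each tank obeys Vᵢ dCᵢ/dt = Q(Cᵢ₋₁ − Cᵢ), so τᵢ = Vᵢ/Q.
τ₁ = 4.22/0.287 = 14.704 min; τ₂ = 8.41/0.287 = 29.303 min.
Tank 1: C₁ = C_in(1 − e^(−t/τ₁)). Tank 2 (τ₁ ≠ τ₂): C₂ = C_in[1 − (τ₁ e^(−t/τ₁) − τ₂ e^(−t/τ₂))/(τ₁ − τ₂)].
At t = 50.4: e^(−t/τ₁) = 0.032462, e^(−t/τ₂) = 0.17907.
C₂ = 0.522·[1 − (14.704·0.032462 − 29.303·0.17907)/(-14.599)] = 0.522·0.67326 = 0.35144 mol/L.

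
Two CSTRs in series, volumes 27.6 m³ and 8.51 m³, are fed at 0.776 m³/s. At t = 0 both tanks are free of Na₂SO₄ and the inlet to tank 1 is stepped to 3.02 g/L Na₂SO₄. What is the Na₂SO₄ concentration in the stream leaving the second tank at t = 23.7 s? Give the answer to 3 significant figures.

0.933 g/L

Each tank obeys Vᵢ dCᵢ/dt = Q(Cᵢ₋₁ − Cᵢ), so τᵢ = Vᵢ/Q.
τ₁ = 27.6/0.776 = 35.567 s; τ₂ = 8.51/0.776 = 10.966 s.
Solving the cascade with C₁(0)=C₂(0)=0 gives C₂(t) = C_in[1 − (τ₁ e^(−t/τ₁) − τ₂ e^(−t/τ₂))/(τ₁ − τ₂)].
At t = 23.7: e^(−t/τ₁) = 0.51358, e^(−t/τ₂) = 0.11520.
C₂ = 3.02·[1 − (35.567·0.51358 − 10.966·0.11520)/(24.601)] = 3.02·0.30883 = 0.93265 g/L.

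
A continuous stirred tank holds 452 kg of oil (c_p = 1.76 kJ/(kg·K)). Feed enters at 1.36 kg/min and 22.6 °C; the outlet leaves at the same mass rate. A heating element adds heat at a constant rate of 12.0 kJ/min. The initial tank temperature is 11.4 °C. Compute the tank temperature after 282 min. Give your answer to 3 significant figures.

20.7 °C

First-law balance (no shaft work): M c_p dT/dt = ṁ c_p (T_in − T) + 12.0.
τ = M/ṁ = 332.35 min; T_ss = T_in + Q̇/(ṁ c_p) = 22.6 + 12.0/(1.36·1.76) = 27.613 °C.
T approaches T_ss exponentially: T(t) = T_ss + (T₀ − T_ss) e^(−t/τ).
T(282) = 27.613 + (-16.213)·e^(−282/332.35) = 27.613 + (-16.213)·0.42806 = 20.673 °C.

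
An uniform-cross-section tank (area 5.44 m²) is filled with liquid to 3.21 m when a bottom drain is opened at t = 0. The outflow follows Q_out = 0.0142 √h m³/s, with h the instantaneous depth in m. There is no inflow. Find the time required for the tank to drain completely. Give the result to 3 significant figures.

1370 s

With no inflow, A dh/dt = −0.0142 √h.
Separate and integrate: 2(√h − √h₀) = −(0.0142/A) t.
Set h = 0: 2√h₀ = (0.0142/A) t_empty ⇒ t_empty = 2A√h₀/0.0142.
t_empty = 2·5.44·√3.21/0.0142 = 10.880·1.7916/0.0142 = 1372.8 s.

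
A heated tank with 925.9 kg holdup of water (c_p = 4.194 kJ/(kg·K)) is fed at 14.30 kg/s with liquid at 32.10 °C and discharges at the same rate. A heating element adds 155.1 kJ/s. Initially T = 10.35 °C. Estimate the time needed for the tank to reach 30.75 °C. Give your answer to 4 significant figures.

118.0 s

M c_p dT/dt = ṁ c_p (T_in − T) + Q̇.
τ = M/ṁ = 64.7483 s; T_ss = T_in + Q̇/(ṁ c_p) = 34.6861 °C.
T(t) = T_ss + (T₀ − T_ss) e^(−t/τ). Set T = 30.75:
e^(−t/τ) = (30.75 − 34.6861)/(10.35 − 34.6861) = 0.161740
t = −64.7483 · ln(0.161740) = 117.956 s.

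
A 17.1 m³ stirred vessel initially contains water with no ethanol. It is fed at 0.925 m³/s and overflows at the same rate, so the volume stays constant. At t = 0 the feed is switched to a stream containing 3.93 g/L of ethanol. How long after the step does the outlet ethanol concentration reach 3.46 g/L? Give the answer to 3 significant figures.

Species balance: V dC/dt = Q(C_in − C) ⇒ τ = V/Q = 18.486 s.
C(t) = C_in + (C₀ − C_in) e^(−t/τ). Set C = 3.46 and solve for t:
e^(−t/τ) = (C − C_in)/(C₀ − C_in) = (3.46 − 3.93)/(0 − 3.93) = 0.11959
t = −τ ln(…) = 18.486 × 2.1237 = 39.259 s.

39.3 s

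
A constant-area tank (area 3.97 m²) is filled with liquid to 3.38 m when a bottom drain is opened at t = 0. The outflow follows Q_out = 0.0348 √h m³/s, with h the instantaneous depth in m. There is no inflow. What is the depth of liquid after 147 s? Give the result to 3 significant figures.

1.43 m

With no inflow, A dh/dt = −0.0348 √h.
Separate and integrate: 2(√h − √h₀) = −(0.0348/A) t.
√h = √3.38 − 0.0348·147/(2·3.97) = 1.8385 − 0.64428 = 1.1942.
h = 1.1942² = 1.4261 m.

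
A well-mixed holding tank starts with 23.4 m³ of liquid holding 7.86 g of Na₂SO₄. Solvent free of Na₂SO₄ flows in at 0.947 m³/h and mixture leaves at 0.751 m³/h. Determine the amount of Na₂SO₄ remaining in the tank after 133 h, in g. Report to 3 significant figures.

Let m(t) be the amount of Na₂SO₄. Volume: V(t) = V₀ + (Q_in − Q_out) t = 23.4 + 0.19600 t; V(133) = 49.468 m³.
Species balance (pure solvent in): dm/dt = −Q_out · m/V(t).
Separate: dm/m = −Q_out dt/V(t) ⇒ ln(m/m₀) = −(Q_out/(Q_in−Q_out)) ln(V/V₀).
m = m₀ (V₀/V)^(Q_out/(Q_in−Q_out)) = 7.86 × (23.4/49.468)^(3.8316) = 0.44640 g.

0.446 g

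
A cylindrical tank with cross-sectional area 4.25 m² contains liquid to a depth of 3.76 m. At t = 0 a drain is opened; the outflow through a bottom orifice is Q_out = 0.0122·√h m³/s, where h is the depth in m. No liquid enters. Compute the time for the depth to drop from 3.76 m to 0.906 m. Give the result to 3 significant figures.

688 s

Mass balance (ρ constant): A dh/dt = −0.0122 √h.
Separate and integrate: 2(√h − √h₀) = −(0.0122/A) t.
t = 2A(√h₀ − √h)/0.0122 = 2·4.25·(√3.76 − √0.906)/0.0122
  = 8.5000 × (1.9391 − 0.95184) / 0.0122 = 687.83 s.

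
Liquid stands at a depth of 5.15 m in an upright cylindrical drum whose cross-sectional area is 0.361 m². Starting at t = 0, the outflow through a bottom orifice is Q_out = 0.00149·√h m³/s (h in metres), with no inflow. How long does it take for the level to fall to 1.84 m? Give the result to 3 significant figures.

Accumulation of liquid (constant cross-section A): A dh/dt = −0.00149 √h.
∫ h^(−1/2) dh = −(0.00149/A) ∫ dt, giving 2√h = 2√h₀ − (0.00149/A) t.
t = 2A(√h₀ − √h)/0.00149 = 2·0.361·(√5.15 − √1.84)/0.00149
  = 0.72200 × (2.2694 − 1.3565) / 0.00149 = 442.36 s.

442 s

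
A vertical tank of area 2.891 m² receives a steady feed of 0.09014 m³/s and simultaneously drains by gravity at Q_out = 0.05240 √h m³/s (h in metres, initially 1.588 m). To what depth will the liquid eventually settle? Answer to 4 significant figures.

2.959 m

A dh/dt = Q_in − 0.05240 √h. Steady state requires inflow = outflow:
Q_in = 0.05240 √h_ss ⇒ √h_ss = 0.09014/0.05240 = 1.72023.
h_ss = 1.72023² = 2.95919 m. (Since h₀ = 1.588 m < h_ss, the level will rise toward this value.)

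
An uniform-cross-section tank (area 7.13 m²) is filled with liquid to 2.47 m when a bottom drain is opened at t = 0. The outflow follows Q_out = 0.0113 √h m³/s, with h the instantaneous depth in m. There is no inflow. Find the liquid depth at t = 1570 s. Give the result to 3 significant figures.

0.107 m

A dh/dt = −Q_out = −0.0113 √h.
∫ h^(−1/2) dh = −(0.0113/A) ∫ dt, giving 2√h = 2√h₀ − (0.0113/A) t.
√h = √2.47 − 0.0113·1570/(2·7.13) = 1.5716 − 1.2441 = 0.32751.
h = 0.32751² = 0.10727 m.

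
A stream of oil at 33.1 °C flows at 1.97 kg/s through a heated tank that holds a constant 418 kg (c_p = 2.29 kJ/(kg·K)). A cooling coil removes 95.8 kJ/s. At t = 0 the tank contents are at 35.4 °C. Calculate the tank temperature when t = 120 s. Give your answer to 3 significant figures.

25.2 °C

M c_p dT/dt = ṁ c_p (T_in − T) − Q̇.
Rearrange: dT/dt = (T_ss − T)/τ with τ = M/ṁ = 212.18 s and T_ss = T_in − Q̇/(ṁ c_p) = 11.864 °C.
T approaches T_ss exponentially: T(t) = T_ss + (T₀ − T_ss) e^(−t/τ).
T(120) = 11.864 + (23.536)·e^(−120/212.18) = 11.864 + (23.536)·0.56805 = 25.234 °C.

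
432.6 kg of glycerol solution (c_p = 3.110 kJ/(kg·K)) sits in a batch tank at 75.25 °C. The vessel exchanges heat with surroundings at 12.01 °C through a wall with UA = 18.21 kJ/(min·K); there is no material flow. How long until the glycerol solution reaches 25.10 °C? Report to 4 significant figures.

116.4 min

Lumped-capacitance energy balance: M c_p dT/dt = UA(T_amb − T).
τ = M c_p/UA = 73.8817 min; T_ss = T_amb = 12.0100 °C.
T(t) = T_ss + (T₀ − T_ss)e^(−t/τ); set T = 25.10:
t = −τ ln[(T − T_ss)/(T₀ − T_ss)] = −73.8817 · ln(0.206989) = 116.370 min.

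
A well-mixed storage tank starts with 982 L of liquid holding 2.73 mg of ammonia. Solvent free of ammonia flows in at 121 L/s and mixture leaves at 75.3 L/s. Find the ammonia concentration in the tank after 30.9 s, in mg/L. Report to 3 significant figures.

0.000263 mg/L

Total volume: dV/dt = Q_in − Q_out = 45.700 L/s, so V(t) = 982 + 45.700 t and V(30.9) = 2394.1 L.
No ammonia enters, so dm/dt = −Q_out · (m/V).
dm/m = −Q_out dt/(V₀ + 45.700 t); integrating gives ln(m/m₀) = −(Q_out/(Q_in−Q_out)) ln(V/V₀).
m = m₀ (V₀/V)^(Q_out/(Q_in−Q_out)) = 2.73 × (982/2394.1)^(1.6477) = 0.62870 mg.
C = m/V = 0.62870/2394.1 = 0.00026260 mg/L.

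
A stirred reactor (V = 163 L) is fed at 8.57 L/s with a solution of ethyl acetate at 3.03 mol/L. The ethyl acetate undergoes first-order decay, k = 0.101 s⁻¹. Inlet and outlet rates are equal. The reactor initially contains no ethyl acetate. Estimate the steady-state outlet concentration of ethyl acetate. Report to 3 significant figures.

V dC/dt = Q(C_in − C) − k V C.
At steady state: 0 = Q C_in − (Q + kV) C_ss, so C_ss = Q C_in/(Q + kV).
C_ss = 8.57·3.03/(8.57 + 0.101·163) = 25.967/25.033 = 1.0373 mol/L.

1.04 mol/L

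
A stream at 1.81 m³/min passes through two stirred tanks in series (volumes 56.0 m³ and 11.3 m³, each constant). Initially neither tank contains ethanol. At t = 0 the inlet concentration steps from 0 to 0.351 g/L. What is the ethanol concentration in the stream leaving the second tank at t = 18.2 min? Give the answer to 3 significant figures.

Each tank obeys Vᵢ dCᵢ/dt = Q(Cᵢ₋₁ − Cᵢ), so τᵢ = Vᵢ/Q.
τ₁ = 56.0/1.81 = 30.939 min; τ₂ = 11.3/1.81 = 6.2431 min.
Solving the cascade with C₁(0)=C₂(0)=0 gives C₂(t) = C_in[1 − (τ₁ e^(−t/τ₁) − τ₂ e^(−t/τ₂))/(τ₁ − τ₂)].
At t = 18.2: e^(−t/τ₁) = 0.55530, e^(−t/τ₂) = 0.054192.
C₂ = 0.351·[1 − (30.939·0.55530 − 6.2431·0.054192)/(24.696)] = 0.351·0.31802 = 0.11163 g/L.

0.112 g/L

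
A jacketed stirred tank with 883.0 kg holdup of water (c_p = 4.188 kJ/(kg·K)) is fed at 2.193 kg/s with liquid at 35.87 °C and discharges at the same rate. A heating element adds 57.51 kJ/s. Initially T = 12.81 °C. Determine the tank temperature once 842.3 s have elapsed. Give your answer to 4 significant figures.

38.51 °C

Energy balance: M c_p dT/dt = ṁ c_p (T_in − T) + 57.51.
Rearrange: dT/dt = (T_ss − T)/τ with τ = M/ṁ = 402.645 s and T_ss = T_in + Q̇/(ṁ c_p) = 42.1318 °C.
T approaches T_ss exponentially: T(t) = T_ss + (T₀ − T_ss) e^(−t/τ).
T(842.3) = 42.1318 + (-29.3218)·e^(−842.3/402.645) = 42.1318 + (-29.3218)·0.123450 = 38.5120 °C.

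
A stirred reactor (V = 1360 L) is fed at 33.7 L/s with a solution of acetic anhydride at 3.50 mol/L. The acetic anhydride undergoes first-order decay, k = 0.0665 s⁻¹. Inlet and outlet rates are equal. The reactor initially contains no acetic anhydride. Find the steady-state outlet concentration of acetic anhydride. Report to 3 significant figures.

0.950 mol/L

Accumulation = in − out − consumed: V dC/dt = Q C_in − Q C − k V C.
At steady state: 0 = Q C_in − (Q + kV) C_ss, so C_ss = Q C_in/(Q + kV).
C_ss = 33.7·3.50/(33.7 + 0.0665·1360) = 117.95/124.14 = 0.95014 mol/L.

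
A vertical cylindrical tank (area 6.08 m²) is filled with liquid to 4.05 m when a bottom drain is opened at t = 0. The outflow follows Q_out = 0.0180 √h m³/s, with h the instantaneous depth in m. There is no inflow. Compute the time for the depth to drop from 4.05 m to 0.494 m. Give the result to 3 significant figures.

A dh/dt = −Q_out = −0.0180 √h.
∫ h^(−1/2) dh = −(0.0180/A) ∫ dt, giving 2√h = 2√h₀ − (0.0180/A) t.
t = 2A(√h₀ − √h)/0.0180 = 2·6.08·(√4.05 − √0.494)/0.0180
  = 12.160 × (2.0125 − 0.70285) / 0.0180 = 884.71 s.

885 s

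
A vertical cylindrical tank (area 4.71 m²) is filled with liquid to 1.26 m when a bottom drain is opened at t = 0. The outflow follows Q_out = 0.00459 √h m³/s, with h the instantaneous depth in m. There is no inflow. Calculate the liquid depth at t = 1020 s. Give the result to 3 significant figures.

Mass balance (ρ constant): A dh/dt = −0.00459 √h.
This is separable: 2 d(√h)/dt = −0.00459/A, so √h = √h₀ − (0.00459/(2A)) t.
√h = √1.26 − 0.00459·1020/(2·4.71) = 1.1225 − 0.49701 = 0.62549.
h = 0.62549² = 0.39124 m.

0.391 m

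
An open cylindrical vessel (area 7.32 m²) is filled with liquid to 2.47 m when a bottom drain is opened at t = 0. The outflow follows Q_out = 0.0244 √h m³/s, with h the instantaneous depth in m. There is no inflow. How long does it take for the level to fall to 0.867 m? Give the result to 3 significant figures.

384 s

Mass balance (ρ constant): A dh/dt = −0.0244 √h.
This is separable: 2 d(√h)/dt = −0.0244/A, so √h = √h₀ − (0.0244/(2A)) t.
t = 2A(√h₀ − √h)/0.0244 = 2·7.32·(√2.47 − √0.867)/0.0244
  = 14.640 × (1.5716 − 0.93113) / 0.0244 = 384.30 s.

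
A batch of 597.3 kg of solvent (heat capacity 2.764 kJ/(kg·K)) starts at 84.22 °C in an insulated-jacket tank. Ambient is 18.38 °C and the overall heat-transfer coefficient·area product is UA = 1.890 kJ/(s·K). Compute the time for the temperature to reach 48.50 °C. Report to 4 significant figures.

M c_p dT/dt = −UA(T − T_amb).
τ = M c_p/UA = 873.512 s; T_ss = T_amb = 18.3800 °C.
T(t) = T_ss + (T₀ − T_ss)e^(−t/τ); set T = 48.50:
t = −τ ln[(T − T_ss)/(T₀ − T_ss)] = −873.512 · ln(0.457473) = 683.120 s.

683.1 s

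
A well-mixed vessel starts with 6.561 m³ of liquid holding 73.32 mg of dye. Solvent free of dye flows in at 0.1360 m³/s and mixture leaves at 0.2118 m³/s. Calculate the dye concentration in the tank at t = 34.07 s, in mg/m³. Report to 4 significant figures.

Let m(t) be the amount of dye. Volume: V(t) = V₀ + (Q_in − Q_out) t = 6.561 − 0.0758000 t; V(34.07) = 3.97849 m³.
Solute balance: dm/dt = 0 − Q_out C = −Q_out m/V(t).
Separate: dm/m = −Q_out dt/V(t) ⇒ ln(m/m₀) = −(Q_out/(Q_in−Q_out)) ln(V/V₀).
m = m₀ (V₀/V)^(Q_out/(Q_in−Q_out)) = 73.32 × (6.561/3.97849)^(-2.79420) = 18.1209 mg.
C = m/V = 18.1209/3.97849 = 4.55471 mg/m³.

4.555 mg/m³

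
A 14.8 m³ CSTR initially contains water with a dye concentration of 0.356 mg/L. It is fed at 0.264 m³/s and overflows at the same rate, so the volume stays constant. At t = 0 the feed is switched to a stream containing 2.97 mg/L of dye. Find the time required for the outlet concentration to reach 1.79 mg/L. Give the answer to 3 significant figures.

44.6 s

Species balance: V dC/dt = Q(C_in − C) ⇒ τ = V/Q = 56.061 s.
C(t) = C_in + (C₀ − C_in) e^(−t/τ). Set C = 1.79 and solve for t:
e^(−t/τ) = (C − C_in)/(C₀ − C_in) = (1.79 − 2.97)/(0.356 − 2.97) = 0.45142
t = −τ ln(…) = 56.061 × 0.79537 = 44.589 s.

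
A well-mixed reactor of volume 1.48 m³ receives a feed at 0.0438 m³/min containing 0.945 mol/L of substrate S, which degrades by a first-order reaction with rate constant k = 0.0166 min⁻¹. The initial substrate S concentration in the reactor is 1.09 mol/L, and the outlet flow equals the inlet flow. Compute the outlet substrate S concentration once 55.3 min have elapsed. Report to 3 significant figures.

Accumulation = in − out − consumed: V dC/dt = Q C_in − Q C − k V C.
This is linear with rate a = Q/V + k = 0.046195 min⁻¹.
C_ss = Q C_in/(Q + kV) = 0.60541 mol/L; C(t) = C_ss + (C₀ − C_ss) e^(−a t).
C(55.3) = 0.60541 + (0.48459)·e^(−0.046195·55.3) = 0.60541 + (0.48459)·0.077726 = 0.64308 mol/L.

0.643 mol/L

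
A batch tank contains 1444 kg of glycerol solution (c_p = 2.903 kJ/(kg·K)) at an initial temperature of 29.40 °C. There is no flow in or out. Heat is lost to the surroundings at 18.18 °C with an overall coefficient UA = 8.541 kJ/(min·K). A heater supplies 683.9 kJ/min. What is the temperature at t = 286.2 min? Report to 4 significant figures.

Lumped-capacitance energy balance: M c_p dT/dt = UA(T_amb − T) + Q̇.
dT/dt = (T_ss − T)/τ with T_ss = T_amb + Q̇/UA = 18.18 + 683.9/8.541 = 98.2526 °C, τ = M c_p/UA = 1444·2.903/8.541 = 490.801 min.
Solution: T(t) = T_ss + (T₀ − T_ss) e^(−t/τ).
T(286.2) = 98.2526 + (-68.8526)·0.558150 = 59.8225 °C.

59.82 °C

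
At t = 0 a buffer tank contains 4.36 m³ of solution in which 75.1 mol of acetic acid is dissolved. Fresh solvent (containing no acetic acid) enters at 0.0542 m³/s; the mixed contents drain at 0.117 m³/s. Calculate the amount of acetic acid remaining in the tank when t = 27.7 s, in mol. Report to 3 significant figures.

29.1 mol

Let m(t) be the amount of acetic acid. Volume: V(t) = V₀ + (Q_in − Q_out) t = 4.36 − 0.062800 t; V(27.7) = 2.6204 m³.
Species balance (pure solvent in): dm/dt = −Q_out · m/V(t).
dm/m = −Q_out dt/(V₀ − 0.062800 t); integrating gives ln(m/m₀) = −(Q_out/(Q_in−Q_out)) ln(V/V₀).
m = m₀ (V₀/V)^(Q_out/(Q_in−Q_out)) = 75.1 × (4.36/2.6204)^(-1.8631) = 29.087 mol.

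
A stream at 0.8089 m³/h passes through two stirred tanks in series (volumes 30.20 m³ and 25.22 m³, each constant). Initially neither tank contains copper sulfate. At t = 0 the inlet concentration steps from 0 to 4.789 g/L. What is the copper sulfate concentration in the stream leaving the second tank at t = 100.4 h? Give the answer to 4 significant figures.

3.785 g/L

Species balance on tank i: dCᵢ/dt = (Cᵢ₋₁ − Cᵢ)/τᵢ with τᵢ = Vᵢ/Q.
τ₁ = 30.20/0.8089 = 37.3347 h; τ₂ = 25.22/0.8089 = 31.1781 h.
Tank 1: C₁ = C_in(1 − e^(−t/τ₁)). Tank 2 (τ₁ ≠ τ₂): C₂ = C_in[1 − (τ₁ e^(−t/τ₁) − τ₂ e^(−t/τ₂))/(τ₁ − τ₂)].
At t = 100.4: e^(−t/τ₁) = 0.0679359, e^(−t/τ₂) = 0.0399469.
C₂ = 4.789·[1 − (37.3347·0.0679359 − 31.1781·0.0399469)/(6.15651)] = 4.789·0.790321 = 3.78485 g/L.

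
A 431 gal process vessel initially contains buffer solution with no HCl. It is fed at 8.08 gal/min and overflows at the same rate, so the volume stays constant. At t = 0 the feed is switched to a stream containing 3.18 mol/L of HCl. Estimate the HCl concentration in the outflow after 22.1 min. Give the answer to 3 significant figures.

Transient balance on the dissolved component: V dC/dt = Q(C_in − C).
So dC/dt = (C_in − C)/τ with τ = V/Q = 431/8.08 = 53.342 min.
Solution: C(t) = C_in + (C₀ − C_in) e^(−t/τ).
C(22.1) = 3.18 + (0 − 3.18)·e^(−22.1/53.342) = 3.18 + (-3.1800)·0.66080 = 1.0787 mol/L.

1.08 mol/L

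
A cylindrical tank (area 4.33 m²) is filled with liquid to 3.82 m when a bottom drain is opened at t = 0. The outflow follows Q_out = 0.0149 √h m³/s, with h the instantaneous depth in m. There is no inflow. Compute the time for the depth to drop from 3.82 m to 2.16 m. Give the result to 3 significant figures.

A dh/dt = −Q_out = −0.0149 √h.
This is separable: 2 d(√h)/dt = −0.0149/A, so √h = √h₀ − (0.0149/(2A)) t.
t = 2A(√h₀ − √h)/0.0149 = 2·4.33·(√3.82 − √2.16)/0.0149
  = 8.6600 × (1.9545 − 1.4697) / 0.0149 = 281.76 s.

282 s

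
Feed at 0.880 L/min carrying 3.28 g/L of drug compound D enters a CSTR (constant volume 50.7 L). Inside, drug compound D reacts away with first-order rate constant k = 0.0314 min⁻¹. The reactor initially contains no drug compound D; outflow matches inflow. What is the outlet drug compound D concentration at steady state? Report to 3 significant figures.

1.17 g/L

Species balance: V dC/dt = Q C_in − Q C − k V C.
Steady state (dC/dt = 0): C_ss = Q C_in/(Q + kV) = C_in/(1 + kV/Q).
C_ss = 0.880·3.28/(0.880 + 0.0314·50.7) = 2.8864/2.4720 = 1.1676 g/L.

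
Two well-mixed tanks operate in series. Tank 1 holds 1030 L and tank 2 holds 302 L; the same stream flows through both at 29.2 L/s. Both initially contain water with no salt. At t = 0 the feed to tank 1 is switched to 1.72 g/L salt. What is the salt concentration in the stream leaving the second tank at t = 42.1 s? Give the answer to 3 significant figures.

0.994 g/L

Species balance on tank i: dCᵢ/dt = (Cᵢ₋₁ − Cᵢ)/τᵢ with τᵢ = Vᵢ/Q.
τ₁ = 1030/29.2 = 35.274 s; τ₂ = 302/29.2 = 10.342 s.
Solving the cascade with C₁(0)=C₂(0)=0 gives C₂(t) = C_in[1 − (τ₁ e^(−t/τ₁) − τ₂ e^(−t/τ₂))/(τ₁ − τ₂)].
At t = 42.1: e^(−t/τ₁) = 0.30315, e^(−t/τ₂) = 0.017067.
C₂ = 1.72·[1 − (35.274·0.30315 − 10.342·0.017067)/(24.932)] = 1.72·0.57817 = 0.99445 g/L.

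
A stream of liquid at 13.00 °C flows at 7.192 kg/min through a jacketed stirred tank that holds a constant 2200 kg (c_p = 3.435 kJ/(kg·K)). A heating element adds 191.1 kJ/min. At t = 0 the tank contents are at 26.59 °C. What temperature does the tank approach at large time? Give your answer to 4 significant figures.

Heat balance on the well-mixed liquid: M c_p dT/dt = ṁ c_p (T_in − T) + 191.1.
At steady state dT/dt = 0 ⇒ T_ss = T_in + Q̇/(ṁ c_p) = 13.00 + 191.1/(7.192·3.435) = 20.7354 °C.

20.74 °C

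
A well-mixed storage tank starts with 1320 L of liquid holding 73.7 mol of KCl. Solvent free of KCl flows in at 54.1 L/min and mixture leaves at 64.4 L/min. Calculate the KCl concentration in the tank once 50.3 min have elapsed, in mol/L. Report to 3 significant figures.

Total volume: dV/dt = Q_in − Q_out = -10.300 L/min, so V(t) = 1320 − 10.300 t and V(50.3) = 801.91 L.
Species balance (pure solvent in): dm/dt = −Q_out · m/V(t).
Separate: dm/m = −Q_out dt/V(t) ⇒ ln(m/m₀) = −(Q_out/(Q_in−Q_out)) ln(V/V₀).
m = m₀ (V₀/V)^(Q_out/(Q_in−Q_out)) = 73.7 × (1320/801.91)^(-6.2524) = 3.2669 mol.
C = m/V = 3.2669/801.91 = 0.0040739 mol/L.

0.00407 mol/L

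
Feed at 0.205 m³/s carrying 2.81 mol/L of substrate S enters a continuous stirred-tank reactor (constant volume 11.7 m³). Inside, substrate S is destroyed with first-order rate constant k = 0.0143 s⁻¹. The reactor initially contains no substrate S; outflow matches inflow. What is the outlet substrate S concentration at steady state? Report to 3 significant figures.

1.55 mol/L

Species balance: V dC/dt = Q C_in − Q C − k V C.
At steady state: 0 = Q C_in − (Q + kV) C_ss, so C_ss = Q C_in/(Q + kV).
C_ss = 0.205·2.81/(0.205 + 0.0143·11.7) = 0.57605/0.37231 = 1.5472 mol/L.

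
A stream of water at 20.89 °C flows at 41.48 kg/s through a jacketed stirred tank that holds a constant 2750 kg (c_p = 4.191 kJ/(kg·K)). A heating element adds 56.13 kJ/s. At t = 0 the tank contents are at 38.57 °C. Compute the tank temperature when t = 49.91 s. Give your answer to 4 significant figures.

M c_p dT/dt = ṁ c_p (T_in − T) + Q̇.
Rearrange: dT/dt = (T_ss − T)/τ with τ = M/ṁ = 66.2970 s and T_ss = T_in + Q̇/(ṁ c_p) = 21.2129 °C.
This is linear first-order; T(t) = T_ss + (T₀ − T_ss) e^(−t/τ).
T(49.91) = 21.2129 + (17.3571)·e^(−49.91/66.2970) = 21.2129 + (17.3571)·0.471034 = 29.3887 °C.

29.39 °C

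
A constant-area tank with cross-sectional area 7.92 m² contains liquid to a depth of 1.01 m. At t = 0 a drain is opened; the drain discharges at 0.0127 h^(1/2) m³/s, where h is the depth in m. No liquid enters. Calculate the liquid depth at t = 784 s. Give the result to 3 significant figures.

0.142 m

A dh/dt = −Q_out = −0.0127 √h.
This is separable: 2 d(√h)/dt = −0.0127/A, so √h = √h₀ − (0.0127/(2A)) t.
√h = √1.01 − 0.0127·784/(2·7.92) = 1.0050 − 0.62859 = 0.37640.
h = 0.37640² = 0.14168 m.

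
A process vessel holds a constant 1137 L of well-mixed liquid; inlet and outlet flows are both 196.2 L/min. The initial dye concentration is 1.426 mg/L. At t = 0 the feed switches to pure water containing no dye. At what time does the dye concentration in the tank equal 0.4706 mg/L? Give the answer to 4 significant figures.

Transient balance on the dissolved component: V dC/dt = Q(C_in − C), so τ = V/Q = 5.79511 min.
C(t) = C_in + (C₀ − C_in) e^(−t/τ). Set C = 0.4706 and solve for t:
e^(−t/τ) = (C − C_in)/(C₀ − C_in) = (0.4706 − 0)/(1.426 − 0) = 0.330014
t = −τ ln(…) = 5.79511 × 1.10862 = 6.42457 min.

6.425 min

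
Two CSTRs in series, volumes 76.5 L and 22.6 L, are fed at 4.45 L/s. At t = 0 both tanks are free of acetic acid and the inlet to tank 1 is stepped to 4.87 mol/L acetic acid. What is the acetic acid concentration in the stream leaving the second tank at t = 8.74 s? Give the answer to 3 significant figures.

1.08 mol/L

Each tank obeys Vᵢ dCᵢ/dt = Q(Cᵢ₋₁ − Cᵢ), so τᵢ = Vᵢ/Q.
τ₁ = 76.5/4.45 = 17.191 s; τ₂ = 22.6/4.45 = 5.0787 s.
Solving the cascade with C₁(0)=C₂(0)=0 gives C₂(t) = C_in[1 − (τ₁ e^(−t/τ₁) − τ₂ e^(−t/τ₂))/(τ₁ − τ₂)].
At t = 8.74: e^(−t/τ₁) = 0.60145, e^(−t/τ₂) = 0.17890.
C₂ = 4.87·[1 − (17.191·0.60145 − 5.0787·0.17890)/(12.112)] = 4.87·0.22137 = 1.0781 mol/L.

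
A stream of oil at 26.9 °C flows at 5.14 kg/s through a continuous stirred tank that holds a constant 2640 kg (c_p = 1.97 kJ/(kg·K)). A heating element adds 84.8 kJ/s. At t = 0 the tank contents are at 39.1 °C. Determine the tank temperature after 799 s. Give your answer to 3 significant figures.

M c_p dT/dt = ṁ c_p (T_in − T) + Q̇.
Rearrange: dT/dt = (T_ss − T)/τ with τ = M/ṁ = 513.62 s and T_ss = T_in + Q̇/(ṁ c_p) = 35.275 °C.
This is linear first-order; T(t) = T_ss + (T₀ − T_ss) e^(−t/τ).
T(799) = 35.275 + (3.8254)·e^(−799/513.62) = 35.275 + (3.8254)·0.21106 = 36.082 °C.

36.1 °C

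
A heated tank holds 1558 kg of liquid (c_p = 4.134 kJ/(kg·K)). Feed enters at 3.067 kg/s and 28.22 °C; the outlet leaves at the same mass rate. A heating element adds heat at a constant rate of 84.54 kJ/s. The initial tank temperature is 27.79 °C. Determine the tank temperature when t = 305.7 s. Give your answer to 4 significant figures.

Heat balance on the well-mixed liquid: M c_p dT/dt = ṁ c_p (T_in − T) + 84.54.
τ = M/ṁ = 507.988 s; T_ss = T_in + Q̇/(ṁ c_p) = 28.22 + 84.54/(3.067·4.134) = 34.8877 °C.
T approaches T_ss exponentially: T(t) = T_ss + (T₀ − T_ss) e^(−t/τ).
T(305.7) = 34.8877 + (-7.09773)·e^(−305.7/507.988) = 34.8877 + (-7.09773)·0.547833 = 30.9994 °C.

31.00 °C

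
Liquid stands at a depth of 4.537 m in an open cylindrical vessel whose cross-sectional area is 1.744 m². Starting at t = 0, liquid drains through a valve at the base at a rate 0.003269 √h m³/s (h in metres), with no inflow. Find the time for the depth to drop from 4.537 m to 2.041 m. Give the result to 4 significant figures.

A dh/dt = −Q_out = −0.003269 √h.
Separate and integrate: 2(√h − √h₀) = −(0.003269/A) t.
t = 2A(√h₀ − √h)/0.003269 = 2·1.744·(√4.537 − √2.041)/0.003269
  = 3.48800 × (2.13002 − 1.42864) / 0.003269 = 748.376 s.

748.4 s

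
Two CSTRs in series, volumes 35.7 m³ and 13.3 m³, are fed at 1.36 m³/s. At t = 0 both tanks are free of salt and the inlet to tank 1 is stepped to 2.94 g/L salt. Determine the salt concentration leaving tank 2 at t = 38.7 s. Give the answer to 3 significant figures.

Each tank obeys Vᵢ dCᵢ/dt = Q(Cᵢ₋₁ − Cᵢ), so τᵢ = Vᵢ/Q.
τ₁ = 35.7/1.36 = 26.250 s; τ₂ = 13.3/1.36 = 9.7794 s.
Solving the cascade with C₁(0)=C₂(0)=0 gives C₂(t) = C_in[1 − (τ₁ e^(−t/τ₁) − τ₂ e^(−t/τ₂))/(τ₁ − τ₂)].
At t = 38.7: e^(−t/τ₁) = 0.22894, e^(−t/τ₂) = 0.019115.
C₂ = 2.94·[1 − (26.250·0.22894 − 9.7794·0.019115)/(16.471)] = 2.94·0.64647 = 1.9006 g/L.

1.90 g/L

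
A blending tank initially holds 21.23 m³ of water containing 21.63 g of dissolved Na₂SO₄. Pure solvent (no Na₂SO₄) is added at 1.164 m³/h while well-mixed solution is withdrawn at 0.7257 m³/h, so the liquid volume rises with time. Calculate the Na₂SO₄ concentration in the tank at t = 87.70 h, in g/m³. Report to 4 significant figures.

0.06550 g/m³

Let m(t) be the amount of Na₂SO₄. Volume: V(t) = V₀ + (Q_in − Q_out) t = 21.23 + 0.438300 t; V(87.70) = 59.6689 m³.
No Na₂SO₄ enters, so dm/dt = −Q_out · (m/V).
Separate: dm/m = −Q_out dt/V(t) ⇒ ln(m/m₀) = −(Q_out/(Q_in−Q_out)) ln(V/V₀).
m = m₀ (V₀/V)^(Q_out/(Q_in−Q_out)) = 21.63 × (21.23/59.6689)^(1.65572) = 3.90818 g.
C = m/V = 3.90818/59.6689 = 0.0654978 g/m³.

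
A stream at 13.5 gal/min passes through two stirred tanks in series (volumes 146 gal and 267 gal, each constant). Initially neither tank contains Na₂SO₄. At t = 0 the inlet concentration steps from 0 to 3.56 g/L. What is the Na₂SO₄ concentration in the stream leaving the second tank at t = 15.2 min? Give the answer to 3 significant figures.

Time constants: τᵢ = Vᵢ/Q for each well-mixed tank.
τ₁ = 146/13.5 = 10.815 min; τ₂ = 267/13.5 = 19.778 min.
Tank 1: C₁ = C_in(1 − e^(−t/τ₁)). Tank 2 (τ₁ ≠ τ₂): C₂ = C_in[1 − (τ₁ e^(−t/τ₁) − τ₂ e^(−t/τ₂))/(τ₁ − τ₂)].
At t = 15.2: e^(−t/τ₁) = 0.24525, e^(−t/τ₂) = 0.46369.
C₂ = 3.56·[1 − (10.815·0.24525 − 19.778·0.46369)/(-8.9630)] = 3.56·0.27274 = 0.97095 g/L.

0.971 g/L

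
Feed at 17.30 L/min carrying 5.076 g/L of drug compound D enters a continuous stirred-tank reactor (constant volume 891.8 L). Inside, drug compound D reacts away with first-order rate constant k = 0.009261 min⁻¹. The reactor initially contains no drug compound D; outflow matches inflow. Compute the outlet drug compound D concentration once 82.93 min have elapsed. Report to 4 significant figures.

3.117 g/L

Accumulation = in − out − consumed: V dC/dt = Q C_in − Q C − k V C.
This is linear with rate a = Q/V + k = 0.0286600 min⁻¹.
C_ss = Q C_in/(Q + kV) = 3.43577 g/L; C(t) = C_ss + (C₀ − C_ss) e^(−a t).
C(82.93) = 3.43577 + (-3.43577)·e^(−0.0286600·82.93) = 3.43577 + (-3.43577)·0.0928499 = 3.11676 g/L.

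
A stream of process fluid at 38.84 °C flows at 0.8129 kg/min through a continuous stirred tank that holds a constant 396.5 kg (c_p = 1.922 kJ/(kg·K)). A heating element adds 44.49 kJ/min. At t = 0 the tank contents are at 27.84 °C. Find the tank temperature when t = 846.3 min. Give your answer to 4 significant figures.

60.35 °C

First-law balance (no shaft work): M c_p dT/dt = ṁ c_p (T_in − T) + 44.49.
τ = M/ṁ = 487.760 min; T_ss = T_in + Q̇/(ṁ c_p) = 38.84 + 44.49/(0.8129·1.922) = 67.3155 °C.
This is linear first-order; T(t) = T_ss + (T₀ − T_ss) e^(−t/τ).
T(846.3) = 67.3155 + (-39.4755)·e^(−846.3/487.760) = 67.3155 + (-39.4755)·0.176387 = 60.3526 °C.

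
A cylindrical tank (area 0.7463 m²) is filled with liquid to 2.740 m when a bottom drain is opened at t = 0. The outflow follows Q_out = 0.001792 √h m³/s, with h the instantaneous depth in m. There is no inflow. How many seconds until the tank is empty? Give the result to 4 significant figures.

Accumulation of liquid (constant cross-section A): A dh/dt = −0.001792 √h.
Separate and integrate: 2(√h − √h₀) = −(0.001792/A) t.
Set h = 0: 2√h₀ = (0.001792/A) t_empty ⇒ t_empty = 2A√h₀/0.001792.
t_empty = 2·0.7463·√2.740/0.001792 = 1.49260·1.65529/0.001792 = 1378.73 s.

1379 s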